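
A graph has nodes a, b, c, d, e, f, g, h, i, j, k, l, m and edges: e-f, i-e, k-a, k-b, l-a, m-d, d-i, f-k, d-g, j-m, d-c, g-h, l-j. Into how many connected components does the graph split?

1

Starting from a we can reach a, b, c, d, e, f, g, h, i, j, k, l, m. That is one component of size 13.
Total: 1 component.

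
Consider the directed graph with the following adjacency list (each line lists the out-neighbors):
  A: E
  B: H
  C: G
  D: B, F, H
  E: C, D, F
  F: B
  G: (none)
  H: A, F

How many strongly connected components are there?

3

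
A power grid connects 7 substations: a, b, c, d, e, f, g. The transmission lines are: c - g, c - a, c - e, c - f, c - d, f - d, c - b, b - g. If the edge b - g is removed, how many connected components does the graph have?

1

b and g are still connected via b-c-g, so the component count stays at 1.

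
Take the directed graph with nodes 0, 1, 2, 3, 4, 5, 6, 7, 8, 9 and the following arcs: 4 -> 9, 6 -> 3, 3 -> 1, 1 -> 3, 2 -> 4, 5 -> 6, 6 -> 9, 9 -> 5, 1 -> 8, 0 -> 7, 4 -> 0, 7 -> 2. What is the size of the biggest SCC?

4

{0, 2, 4, 7} are all mutually reachable — one SCC of size 4.
{5, 6, 9} are all mutually reachable — one SCC of size 3.
{1, 3} are all mutually reachable — one SCC of size 2.
{8} is an SCC by itself.
The largest has 4 vertices.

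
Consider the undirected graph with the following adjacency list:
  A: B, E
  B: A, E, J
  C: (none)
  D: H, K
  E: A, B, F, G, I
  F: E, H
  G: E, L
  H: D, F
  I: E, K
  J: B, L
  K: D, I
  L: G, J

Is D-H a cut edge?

No

After removing D-H, the path D-K-I-E-F-H still connects them, so the edge is not a bridge.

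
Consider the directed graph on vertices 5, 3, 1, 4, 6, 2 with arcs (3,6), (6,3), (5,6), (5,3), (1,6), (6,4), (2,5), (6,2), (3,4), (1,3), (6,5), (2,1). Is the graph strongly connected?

No

There is no directed path from 4 to 6, so the graph is not strongly connected.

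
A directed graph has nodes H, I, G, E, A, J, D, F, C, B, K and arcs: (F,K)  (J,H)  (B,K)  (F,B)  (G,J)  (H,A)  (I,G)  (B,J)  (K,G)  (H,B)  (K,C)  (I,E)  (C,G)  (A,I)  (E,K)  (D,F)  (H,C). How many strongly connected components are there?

{A, B, C, E, G, H, I, J, K} are all mutually reachable — one SCC of size 9.
{F} is an SCC by itself.
{D} is an SCC by itself.
That gives 3 strongly connected components.

3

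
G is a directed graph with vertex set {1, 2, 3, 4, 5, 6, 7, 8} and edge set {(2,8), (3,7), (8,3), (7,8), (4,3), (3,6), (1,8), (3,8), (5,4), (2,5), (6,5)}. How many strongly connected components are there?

3

{3, 4, 5, 6, 7, 8} are all mutually reachable — one SCC of size 6.
{1} is an SCC by itself.
{2} is an SCC by itself.
That gives 3 strongly connected components.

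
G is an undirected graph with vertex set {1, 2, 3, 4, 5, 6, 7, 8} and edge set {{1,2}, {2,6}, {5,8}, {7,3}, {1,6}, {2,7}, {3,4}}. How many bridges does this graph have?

4

The edges on the cycle 1-2-6-1 are not bridges since each lies on that cycle.
But removing 7—3 disconnects 7 from 3; removing 5—8 disconnects 5 from 8; removing 2—7 disconnects 2 from 7; removing 3—4 disconnects 3 from 4 — these are bridges.
That makes 4 bridges.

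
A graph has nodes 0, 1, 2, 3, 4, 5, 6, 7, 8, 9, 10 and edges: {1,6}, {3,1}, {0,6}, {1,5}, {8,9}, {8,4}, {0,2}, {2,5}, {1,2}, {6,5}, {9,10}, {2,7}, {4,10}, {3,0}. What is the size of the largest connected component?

7

Starting from 4 we can reach 4, 8, 9, 10. That is one component of size 4.
Starting from 0 we can reach 0, 1, 2, 3, 5, 6, 7. That is one component of size 7.
The largest has 7 vertices.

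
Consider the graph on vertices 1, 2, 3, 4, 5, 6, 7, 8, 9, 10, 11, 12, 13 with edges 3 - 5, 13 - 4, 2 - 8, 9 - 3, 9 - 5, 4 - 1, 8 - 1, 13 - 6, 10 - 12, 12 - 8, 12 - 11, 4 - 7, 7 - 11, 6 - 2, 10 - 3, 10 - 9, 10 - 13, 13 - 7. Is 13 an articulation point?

No

Deleting 13 leaves 1 component (was 1) (its neighbors 4, 6, 7, 10 remain connected to each other), so 13 is not a cut vertex.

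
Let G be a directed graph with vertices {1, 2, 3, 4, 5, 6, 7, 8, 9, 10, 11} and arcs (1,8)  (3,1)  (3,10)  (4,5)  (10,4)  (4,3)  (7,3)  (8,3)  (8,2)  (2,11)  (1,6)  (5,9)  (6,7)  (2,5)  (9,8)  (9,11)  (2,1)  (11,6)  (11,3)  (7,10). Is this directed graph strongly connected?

From 5 we can reach every vertex (1, 2, 3, 4, 5, 6, 7, 8, 9, 10, 11), and every vertex can reach 5 (1, 2, 3, 4, 5, 6, 7, 8, 9, 10, 11). So the whole graph is one strongly connected component.

Yes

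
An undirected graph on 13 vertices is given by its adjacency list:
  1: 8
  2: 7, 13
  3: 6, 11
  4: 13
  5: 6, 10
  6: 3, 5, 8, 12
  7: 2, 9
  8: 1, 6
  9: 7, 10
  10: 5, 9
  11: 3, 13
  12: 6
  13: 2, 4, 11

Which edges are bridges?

1-8, 12-6, 13-4, 6-8

The edges on the cycle 3-6-5-10-9-7-2-13-11-3 are not bridges since each lies on that cycle.
But removing 6-12 disconnects 6 from 12; removing 4-13 disconnects 4 from 13; removing 8-1 disconnects 8 from 1; removing 6-8 disconnects 6 from 8 — these are bridges.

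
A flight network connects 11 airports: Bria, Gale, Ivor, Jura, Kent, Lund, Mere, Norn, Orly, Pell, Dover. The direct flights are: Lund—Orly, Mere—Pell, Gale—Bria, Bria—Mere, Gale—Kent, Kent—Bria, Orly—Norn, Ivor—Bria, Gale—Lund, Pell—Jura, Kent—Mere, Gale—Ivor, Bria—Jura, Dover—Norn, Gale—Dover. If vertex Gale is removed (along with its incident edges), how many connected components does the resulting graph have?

2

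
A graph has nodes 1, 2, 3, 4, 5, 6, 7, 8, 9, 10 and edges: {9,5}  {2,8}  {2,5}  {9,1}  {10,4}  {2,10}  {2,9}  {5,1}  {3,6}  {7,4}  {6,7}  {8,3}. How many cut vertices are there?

Removing 2 increases the component count from 1 to 2, so 2 is a cut vertex.
By contrast removing 1 leaves 1 component; it is not a cut vertex. No other vertex is a cut vertex either.

1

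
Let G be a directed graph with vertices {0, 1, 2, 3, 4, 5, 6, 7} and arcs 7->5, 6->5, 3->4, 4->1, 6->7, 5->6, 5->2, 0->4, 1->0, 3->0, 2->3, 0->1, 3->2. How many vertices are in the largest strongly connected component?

{0, 1, 4} are all mutually reachable — one SCC of size 3.
{5, 6, 7} are all mutually reachable — one SCC of size 3.
{2, 3} are all mutually reachable — one SCC of size 2.
The largest has 3 vertices.

3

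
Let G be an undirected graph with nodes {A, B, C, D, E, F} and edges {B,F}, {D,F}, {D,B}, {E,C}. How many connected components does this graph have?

3

A is isolated — a component by itself.
Starting from C we can reach C, E. That is one component of size 2.
Starting from B we can reach B, D, F. That is one component of size 3.
Total: 3 components.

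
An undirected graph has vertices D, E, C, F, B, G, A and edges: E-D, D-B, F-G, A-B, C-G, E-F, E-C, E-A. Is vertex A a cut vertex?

No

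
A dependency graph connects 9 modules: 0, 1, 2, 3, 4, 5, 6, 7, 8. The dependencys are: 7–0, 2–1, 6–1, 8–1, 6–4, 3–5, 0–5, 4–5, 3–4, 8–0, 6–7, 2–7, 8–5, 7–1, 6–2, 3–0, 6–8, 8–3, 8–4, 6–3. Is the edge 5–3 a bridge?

No

After removing 5–3, the path 5-8-3 still connects them, so the edge is not a bridge.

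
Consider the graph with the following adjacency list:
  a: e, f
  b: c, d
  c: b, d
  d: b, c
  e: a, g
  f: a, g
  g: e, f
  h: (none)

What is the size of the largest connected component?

4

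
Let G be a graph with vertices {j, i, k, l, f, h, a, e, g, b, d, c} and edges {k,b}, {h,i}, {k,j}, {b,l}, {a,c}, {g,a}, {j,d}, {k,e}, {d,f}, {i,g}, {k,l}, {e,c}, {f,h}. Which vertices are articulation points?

Removing k increases the component count from 1 to 2, so k is a cut vertex.
By contrast removing f leaves 1 component; it is not a cut vertex. No other vertex is a cut vertex either.

k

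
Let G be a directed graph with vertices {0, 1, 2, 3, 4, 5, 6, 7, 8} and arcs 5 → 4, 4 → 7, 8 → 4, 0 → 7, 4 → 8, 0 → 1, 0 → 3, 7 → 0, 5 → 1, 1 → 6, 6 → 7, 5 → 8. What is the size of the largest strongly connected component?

4

{0, 1, 6, 7} are all mutually reachable — one SCC of size 4.
{4, 8} are all mutually reachable — one SCC of size 2.
{2} is an SCC by itself.
{5} is an SCC by itself.
{3} is an SCC by itself.
The largest has 4 vertices.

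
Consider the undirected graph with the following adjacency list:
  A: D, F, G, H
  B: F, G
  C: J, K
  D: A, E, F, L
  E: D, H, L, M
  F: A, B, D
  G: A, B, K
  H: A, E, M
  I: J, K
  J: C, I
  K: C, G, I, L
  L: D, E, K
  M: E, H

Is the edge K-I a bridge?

After removing K-I, the path K-C-J-I still connects them, so the edge is not a bridge.

No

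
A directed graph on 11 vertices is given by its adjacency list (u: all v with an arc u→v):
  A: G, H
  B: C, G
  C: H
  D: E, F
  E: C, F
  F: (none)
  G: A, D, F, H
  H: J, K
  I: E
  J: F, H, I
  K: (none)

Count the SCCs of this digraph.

6

{C, E, H, I, J} are all mutually reachable — one SCC of size 5.
{A, G} are all mutually reachable — one SCC of size 2.
{D} is an SCC by itself.
{F} is an SCC by itself.
{K} is an SCC by itself.
(and 1 more singleton SCC)
That gives 6 strongly connected components.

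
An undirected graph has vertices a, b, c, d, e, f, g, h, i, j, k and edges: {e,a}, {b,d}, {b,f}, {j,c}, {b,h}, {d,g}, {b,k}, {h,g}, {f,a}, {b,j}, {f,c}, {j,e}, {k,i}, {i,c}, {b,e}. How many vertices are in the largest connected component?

11

Starting from a we can reach a, b, c, d, e, f, g, h, i, j, k. That is one component of size 11.
The largest has 11 vertices.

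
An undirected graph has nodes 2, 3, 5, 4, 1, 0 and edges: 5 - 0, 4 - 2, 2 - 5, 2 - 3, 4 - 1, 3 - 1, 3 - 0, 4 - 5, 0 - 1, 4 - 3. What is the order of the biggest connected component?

Starting from 0 we can reach 0, 1, 2, 3, 4, 5. That is one component of size 6.
The largest has 6 vertices.

6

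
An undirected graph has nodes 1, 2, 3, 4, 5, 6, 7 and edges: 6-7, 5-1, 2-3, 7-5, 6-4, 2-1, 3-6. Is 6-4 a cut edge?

Yes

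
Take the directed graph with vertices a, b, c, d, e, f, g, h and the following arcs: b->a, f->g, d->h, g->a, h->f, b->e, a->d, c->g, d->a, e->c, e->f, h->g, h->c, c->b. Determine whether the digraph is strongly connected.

From c we can reach every vertex (a, b, c, d, e, f, g, h), and every vertex can reach c (a, b, c, d, e, f, g, h). So the whole graph is one strongly connected component.

Yes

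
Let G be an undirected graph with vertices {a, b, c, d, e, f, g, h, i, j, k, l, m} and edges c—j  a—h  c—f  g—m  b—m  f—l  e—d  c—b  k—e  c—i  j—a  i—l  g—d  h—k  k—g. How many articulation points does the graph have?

1

Removing c increases the component count from 1 to 2, so c is a cut vertex.
By contrast removing f leaves 1 component; it is not a cut vertex. No other vertex is a cut vertex either.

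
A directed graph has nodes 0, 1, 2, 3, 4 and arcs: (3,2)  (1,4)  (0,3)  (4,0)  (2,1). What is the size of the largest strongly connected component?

{0, 1, 2, 3, 4} are all mutually reachable — one SCC of size 5.
The largest has 5 vertices.

5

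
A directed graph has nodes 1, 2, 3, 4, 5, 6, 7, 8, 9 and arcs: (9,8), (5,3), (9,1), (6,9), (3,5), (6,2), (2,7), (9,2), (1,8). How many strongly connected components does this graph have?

8

{3, 5} are all mutually reachable — one SCC of size 2.
{4} is an SCC by itself.
{1} is an SCC by itself.
{2} is an SCC by itself.
{7} is an SCC by itself.
(and 3 more singleton SCCs)
That gives 8 strongly connected components.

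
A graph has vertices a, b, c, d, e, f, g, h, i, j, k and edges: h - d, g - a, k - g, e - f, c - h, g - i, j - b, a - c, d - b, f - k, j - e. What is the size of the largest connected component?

Starting from a we can reach a, b, c, d, e, f, g, h, i, j, k. That is one component of size 11.
The largest has 11 vertices.

11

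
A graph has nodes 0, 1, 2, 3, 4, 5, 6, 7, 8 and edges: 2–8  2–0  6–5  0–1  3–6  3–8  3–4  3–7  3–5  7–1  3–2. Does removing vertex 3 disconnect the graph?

Yes

Deleting 3 raises the number of components from 1 to 3, so 3 is a cut vertex.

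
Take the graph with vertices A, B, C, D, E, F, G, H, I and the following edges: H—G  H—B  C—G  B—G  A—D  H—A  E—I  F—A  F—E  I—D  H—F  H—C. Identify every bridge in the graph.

none

The edges on the cycle H-F-E-I-D-A-H are not bridges since each lies on that cycle.
Every edge lies on some cycle, so there are no bridges.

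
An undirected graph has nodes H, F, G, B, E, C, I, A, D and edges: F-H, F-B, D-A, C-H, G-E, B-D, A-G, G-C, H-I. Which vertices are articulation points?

Removing G increases the component count from 1 to 2, so G is a cut vertex.
Removing H increases the component count from 1 to 2, so H is a cut vertex.
By contrast removing A leaves 1 component; it is not a cut vertex. No other vertex is a cut vertex either.

G, H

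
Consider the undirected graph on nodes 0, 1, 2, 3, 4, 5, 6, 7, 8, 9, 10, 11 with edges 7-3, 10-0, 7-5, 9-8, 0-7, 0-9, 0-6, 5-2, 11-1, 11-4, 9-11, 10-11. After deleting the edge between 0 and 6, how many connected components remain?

2

Before removal there is 1 component.
0-6 is a bridge — removing it separates 0's side from 6's side.
After removal: 2 components.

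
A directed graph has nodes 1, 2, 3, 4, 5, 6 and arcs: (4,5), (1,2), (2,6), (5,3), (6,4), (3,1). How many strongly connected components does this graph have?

{1, 2, 3, 4, 5, 6} are all mutually reachable — one SCC of size 6.
That gives 1 strongly connected component.

1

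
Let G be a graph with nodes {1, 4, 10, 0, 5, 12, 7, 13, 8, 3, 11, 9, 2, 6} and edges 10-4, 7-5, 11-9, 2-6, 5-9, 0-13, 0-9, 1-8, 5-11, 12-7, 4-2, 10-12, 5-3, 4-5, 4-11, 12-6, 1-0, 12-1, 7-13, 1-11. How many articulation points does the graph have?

2

Removing 1 increases the component count from 1 to 2, so 1 is a cut vertex.
Removing 5 increases the component count from 1 to 2, so 5 is a cut vertex.
By contrast removing 13 leaves 1 component; it is not a cut vertex. No other vertex is a cut vertex either.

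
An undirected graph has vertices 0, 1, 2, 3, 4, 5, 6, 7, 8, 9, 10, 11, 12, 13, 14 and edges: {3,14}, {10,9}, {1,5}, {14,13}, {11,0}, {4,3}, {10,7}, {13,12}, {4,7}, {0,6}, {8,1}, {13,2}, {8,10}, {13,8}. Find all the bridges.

0-11, 0-6, 1-5, 1-8, 10-9, 12-13, 13-2

The edges on the cycle 4-3-14-13-8-10-7-4 are not bridges since each lies on that cycle.
But removing 12–13 disconnects 12 from 13; removing 0–6 disconnects 0 from 6; removing 5–1 disconnects 5 from 1; removing 9–10 disconnects 9 from 10 — these are bridges.
In total 7 edges are bridges.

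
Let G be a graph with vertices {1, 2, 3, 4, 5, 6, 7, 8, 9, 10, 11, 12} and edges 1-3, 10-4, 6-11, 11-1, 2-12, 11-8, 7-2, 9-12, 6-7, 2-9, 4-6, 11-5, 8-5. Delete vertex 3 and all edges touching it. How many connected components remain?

With 3 gone, the remaining components are: {1, 2, 4, 5, 6, 7, 8, 9, 10, 11, 12}.
That is 1 component.

1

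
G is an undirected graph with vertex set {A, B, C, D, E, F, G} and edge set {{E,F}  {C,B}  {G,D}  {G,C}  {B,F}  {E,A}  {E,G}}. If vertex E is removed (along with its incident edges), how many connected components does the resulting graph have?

2

With E gone, the remaining components are: {A}; {B, C, D, F, G}.
That is 2 components.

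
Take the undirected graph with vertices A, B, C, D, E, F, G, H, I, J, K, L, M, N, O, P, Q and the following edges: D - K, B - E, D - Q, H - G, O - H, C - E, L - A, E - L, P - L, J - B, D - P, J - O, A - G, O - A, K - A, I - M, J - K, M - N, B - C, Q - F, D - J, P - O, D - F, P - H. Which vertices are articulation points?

D, M

Removing D increases the component count from 2 to 3, so D is a cut vertex.
Removing M increases the component count from 2 to 3, so M is a cut vertex.
By contrast removing E leaves 2 components; it is not a cut vertex. No other vertex is a cut vertex either.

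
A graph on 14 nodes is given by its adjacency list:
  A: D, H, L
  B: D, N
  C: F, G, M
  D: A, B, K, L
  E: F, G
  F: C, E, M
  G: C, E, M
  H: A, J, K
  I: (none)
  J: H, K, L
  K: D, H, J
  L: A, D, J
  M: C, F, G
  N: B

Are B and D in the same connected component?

Yes

From B we can reach A, B, D, H, J, K, L, N, which includes D.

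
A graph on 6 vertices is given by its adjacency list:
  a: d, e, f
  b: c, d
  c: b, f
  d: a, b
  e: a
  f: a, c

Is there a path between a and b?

From a we can reach a, b, c, d, e, f, which includes b.

Yes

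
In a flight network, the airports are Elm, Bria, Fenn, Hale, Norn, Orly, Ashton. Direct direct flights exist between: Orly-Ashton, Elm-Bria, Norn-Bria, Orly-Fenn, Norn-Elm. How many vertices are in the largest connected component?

3

Hale is isolated — a component by itself.
Starting from Elm we can reach Elm, Bria, Norn. That is one component of size 3.
Starting from Fenn we can reach Fenn, Orly, Ashton. That is one component of size 3.
The largest has 3 vertices.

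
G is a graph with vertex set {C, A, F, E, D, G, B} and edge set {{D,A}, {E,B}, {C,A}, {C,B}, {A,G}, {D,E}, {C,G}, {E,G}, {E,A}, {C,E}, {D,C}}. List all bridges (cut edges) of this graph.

none

The edges on the cycle C-E-A-G-C are not bridges since each lies on that cycle.
Every edge lies on some cycle, so there are no bridges.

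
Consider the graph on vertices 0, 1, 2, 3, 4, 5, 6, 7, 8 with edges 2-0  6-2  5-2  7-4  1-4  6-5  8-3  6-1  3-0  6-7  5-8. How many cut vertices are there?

Removing 6 increases the component count from 1 to 2, so 6 is a cut vertex.
By contrast removing 1 leaves 1 component; it is not a cut vertex. No other vertex is a cut vertex either.

1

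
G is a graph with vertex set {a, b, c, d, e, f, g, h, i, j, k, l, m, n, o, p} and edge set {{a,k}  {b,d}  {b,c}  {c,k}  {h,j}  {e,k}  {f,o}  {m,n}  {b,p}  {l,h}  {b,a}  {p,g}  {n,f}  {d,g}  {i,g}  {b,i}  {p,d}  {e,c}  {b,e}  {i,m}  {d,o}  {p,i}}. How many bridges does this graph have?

The edges on the cycle b-a-k-c-b are not bridges since each lies on that cycle.
But removing l–h disconnects l from h; removing h–j disconnects h from j — these are bridges.
That makes 2 bridges.

2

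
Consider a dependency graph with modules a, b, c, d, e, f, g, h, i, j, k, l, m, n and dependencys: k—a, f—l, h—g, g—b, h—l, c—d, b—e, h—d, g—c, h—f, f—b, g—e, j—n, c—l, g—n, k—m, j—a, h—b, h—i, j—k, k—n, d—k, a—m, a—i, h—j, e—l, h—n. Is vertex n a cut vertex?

Deleting n leaves 1 component (was 1) (its neighbors g, h, j, k remain connected to each other), so n is not a cut vertex.

No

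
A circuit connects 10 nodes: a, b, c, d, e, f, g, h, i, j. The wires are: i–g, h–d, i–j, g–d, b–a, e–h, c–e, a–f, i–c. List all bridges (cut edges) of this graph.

The edges on the cycle i-c-e-h-d-g-i are not bridges since each lies on that cycle.
But removing a–f disconnects a from f; removing i–j disconnects i from j; removing a–b disconnects a from b — these are bridges.

a-b, a-f, i-j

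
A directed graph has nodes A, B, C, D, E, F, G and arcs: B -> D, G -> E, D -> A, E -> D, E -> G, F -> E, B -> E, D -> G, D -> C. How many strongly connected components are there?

5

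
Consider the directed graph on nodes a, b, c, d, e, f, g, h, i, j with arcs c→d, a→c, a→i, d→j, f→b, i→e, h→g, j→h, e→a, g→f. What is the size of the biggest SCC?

{a, e, i} are all mutually reachable — one SCC of size 3.
{h} is an SCC by itself.
{c} is an SCC by itself.
{b} is an SCC by itself.
{g} is an SCC by itself.
(and 3 more singleton SCCs)
The largest has 3 vertices.

3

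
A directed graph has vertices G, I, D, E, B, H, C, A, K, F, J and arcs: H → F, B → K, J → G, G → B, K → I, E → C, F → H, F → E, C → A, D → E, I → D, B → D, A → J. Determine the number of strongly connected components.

2

{A, B, C, D, E, G, I, J, K} are all mutually reachable — one SCC of size 9.
{F, H} are all mutually reachable — one SCC of size 2.
That gives 2 strongly connected components.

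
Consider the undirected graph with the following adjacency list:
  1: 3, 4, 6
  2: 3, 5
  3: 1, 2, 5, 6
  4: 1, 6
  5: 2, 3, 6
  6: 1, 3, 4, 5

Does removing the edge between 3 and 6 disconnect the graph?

No

After removing 3-6, the path 3-5-6 still connects them, so the edge is not a bridge.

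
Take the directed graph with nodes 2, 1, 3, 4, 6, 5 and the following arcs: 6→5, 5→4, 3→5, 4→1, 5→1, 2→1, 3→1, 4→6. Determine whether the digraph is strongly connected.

There is no directed path from 4 to 2, so the graph is not strongly connected.

No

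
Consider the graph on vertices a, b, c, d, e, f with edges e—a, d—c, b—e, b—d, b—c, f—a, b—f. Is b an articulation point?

Deleting b raises the number of components from 1 to 2, so b is a cut vertex.

Yes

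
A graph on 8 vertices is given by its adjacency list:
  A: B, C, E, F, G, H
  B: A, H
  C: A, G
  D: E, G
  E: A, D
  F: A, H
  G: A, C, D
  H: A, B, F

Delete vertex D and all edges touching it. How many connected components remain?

With D gone, the remaining components are: {A, B, C, E, F, G, H}.
That is 1 component.

1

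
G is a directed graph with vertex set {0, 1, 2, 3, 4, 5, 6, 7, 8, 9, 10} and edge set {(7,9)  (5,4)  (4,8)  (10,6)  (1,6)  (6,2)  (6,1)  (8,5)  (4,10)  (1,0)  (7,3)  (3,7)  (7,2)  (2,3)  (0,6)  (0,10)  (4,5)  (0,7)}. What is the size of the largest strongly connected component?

4

{0, 1, 6, 10} are all mutually reachable — one SCC of size 4.
{2, 3, 7} are all mutually reachable — one SCC of size 3.
{4, 5, 8} are all mutually reachable — one SCC of size 3.
{9} is an SCC by itself.
The largest has 4 vertices.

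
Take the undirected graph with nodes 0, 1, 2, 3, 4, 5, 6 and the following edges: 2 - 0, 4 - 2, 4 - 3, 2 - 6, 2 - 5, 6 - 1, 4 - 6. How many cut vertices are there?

3

Removing 2 increases the component count from 1 to 3, so 2 is a cut vertex.
Removing 4 increases the component count from 1 to 2, so 4 is a cut vertex.
Removing 6 increases the component count from 1 to 2, so 6 is a cut vertex.
By contrast removing 1 leaves 1 component; it is not a cut vertex. No other vertex is a cut vertex either.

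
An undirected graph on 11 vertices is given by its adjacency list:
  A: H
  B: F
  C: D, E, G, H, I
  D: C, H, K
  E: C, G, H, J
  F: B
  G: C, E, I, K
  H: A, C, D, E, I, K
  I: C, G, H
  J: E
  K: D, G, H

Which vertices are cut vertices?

E, H

Removing E increases the component count from 2 to 3, so E is a cut vertex.
Removing H increases the component count from 2 to 3, so H is a cut vertex.
By contrast removing F leaves 2 components; it is not a cut vertex. No other vertex is a cut vertex either.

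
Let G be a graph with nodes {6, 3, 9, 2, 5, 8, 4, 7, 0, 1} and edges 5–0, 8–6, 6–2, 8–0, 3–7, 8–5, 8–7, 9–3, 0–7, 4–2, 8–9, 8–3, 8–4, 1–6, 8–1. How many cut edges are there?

0

The edges on the cycle 8-9-3-8 are not bridges since each lies on that cycle.
Every edge lies on some cycle, so there are no bridges.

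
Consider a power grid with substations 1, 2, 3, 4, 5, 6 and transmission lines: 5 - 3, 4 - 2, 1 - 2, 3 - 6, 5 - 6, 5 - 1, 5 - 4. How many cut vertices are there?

1

Removing 5 increases the component count from 1 to 2, so 5 is a cut vertex.
By contrast removing 2 leaves 1 component; it is not a cut vertex. No other vertex is a cut vertex either.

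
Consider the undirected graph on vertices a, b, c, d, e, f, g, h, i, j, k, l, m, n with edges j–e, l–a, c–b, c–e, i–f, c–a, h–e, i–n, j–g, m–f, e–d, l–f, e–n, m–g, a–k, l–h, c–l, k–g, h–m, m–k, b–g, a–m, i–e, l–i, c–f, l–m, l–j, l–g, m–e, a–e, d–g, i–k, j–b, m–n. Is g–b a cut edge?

After removing g–b, the path g-j-b still connects them, so the edge is not a bridge.

No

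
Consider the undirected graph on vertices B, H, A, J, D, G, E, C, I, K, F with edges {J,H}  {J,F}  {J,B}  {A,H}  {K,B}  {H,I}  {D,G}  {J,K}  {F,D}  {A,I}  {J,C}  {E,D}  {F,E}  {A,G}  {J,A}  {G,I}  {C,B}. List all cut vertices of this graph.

J

Removing J increases the component count from 1 to 2, so J is a cut vertex.
By contrast removing I leaves 1 component; it is not a cut vertex. No other vertex is a cut vertex either.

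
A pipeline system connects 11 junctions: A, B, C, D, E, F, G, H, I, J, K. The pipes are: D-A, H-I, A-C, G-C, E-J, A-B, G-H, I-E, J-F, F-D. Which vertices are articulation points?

A

Removing A increases the component count from 2 to 3, so A is a cut vertex.
By contrast removing I leaves 2 components; it is not a cut vertex. No other vertex is a cut vertex either.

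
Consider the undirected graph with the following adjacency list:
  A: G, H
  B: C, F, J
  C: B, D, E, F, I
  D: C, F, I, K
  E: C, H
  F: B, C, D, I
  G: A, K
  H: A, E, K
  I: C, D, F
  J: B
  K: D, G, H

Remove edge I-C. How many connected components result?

1

I and C are still connected via I-D-C, so the component count stays at 1.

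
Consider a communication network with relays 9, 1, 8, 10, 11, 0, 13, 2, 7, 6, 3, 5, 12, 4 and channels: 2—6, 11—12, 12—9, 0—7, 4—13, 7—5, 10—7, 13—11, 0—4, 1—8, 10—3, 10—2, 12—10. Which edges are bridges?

1-8, 10-2, 10-3, 12-9, 2-6, 5-7

The edges on the cycle 0-4-13-11-12-10-7-0 are not bridges since each lies on that cycle.
But removing 9—12 disconnects 9 from 12; removing 1—8 disconnects 1 from 8; removing 5—7 disconnects 5 from 7; removing 6—2 disconnects 6 from 2 — these are bridges.
In total 6 edges are bridges.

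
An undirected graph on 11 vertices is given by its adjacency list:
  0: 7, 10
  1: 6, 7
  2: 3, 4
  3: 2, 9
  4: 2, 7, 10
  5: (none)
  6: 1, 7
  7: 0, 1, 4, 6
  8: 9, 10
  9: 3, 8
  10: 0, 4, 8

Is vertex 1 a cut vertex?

No

Deleting 1 leaves 2 components (was 2), so 1 is not a cut vertex.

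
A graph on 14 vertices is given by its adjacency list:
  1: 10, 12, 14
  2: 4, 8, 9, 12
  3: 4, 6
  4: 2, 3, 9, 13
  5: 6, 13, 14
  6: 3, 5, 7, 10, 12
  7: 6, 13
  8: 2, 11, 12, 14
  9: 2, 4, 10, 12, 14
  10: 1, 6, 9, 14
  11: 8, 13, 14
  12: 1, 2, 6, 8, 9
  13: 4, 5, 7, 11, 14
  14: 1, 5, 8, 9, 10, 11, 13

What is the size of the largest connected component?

14

Starting from 1 we can reach 1, 2, 3, 4, 5, 6, 7, 8, 9, 10, 11, 12, 13, 14. That is one component of size 14.
The largest has 14 vertices.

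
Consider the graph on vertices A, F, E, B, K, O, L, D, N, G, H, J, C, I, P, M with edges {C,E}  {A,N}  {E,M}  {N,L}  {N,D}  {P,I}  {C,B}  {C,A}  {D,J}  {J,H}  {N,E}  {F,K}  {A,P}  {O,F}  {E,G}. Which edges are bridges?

A-P, B-C, D-J, D-N, E-G, E-M, F-K, F-O, H-J, I-P, L-N

The edges on the cycle C-A-N-E-C are not bridges since each lies on that cycle.
But removing M–E disconnects M from E; removing O–F disconnects O from F; removing E–G disconnects E from G; removing N–L disconnects N from L — these are bridges.
In total 11 edges are bridges.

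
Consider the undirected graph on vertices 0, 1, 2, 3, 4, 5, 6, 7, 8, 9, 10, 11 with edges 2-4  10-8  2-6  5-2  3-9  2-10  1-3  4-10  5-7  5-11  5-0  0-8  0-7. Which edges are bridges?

The edges on the cycle 2-4-10-2 are not bridges since each lies on that cycle.
But removing 11-5 disconnects 11 from 5; removing 6-2 disconnects 6 from 2; removing 1-3 disconnects 1 from 3; removing 3-9 disconnects 3 from 9 — these are bridges.

1-3, 11-5, 2-6, 3-9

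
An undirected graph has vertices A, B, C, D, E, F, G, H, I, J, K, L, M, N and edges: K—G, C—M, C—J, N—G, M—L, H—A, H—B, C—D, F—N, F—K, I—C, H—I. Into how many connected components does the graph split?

3

E is isolated — a component by itself.
Starting from F we can reach F, G, K, N. That is one component of size 4.
Starting from A we can reach A, B, C, D, H, I, J, L, M. That is one component of size 9.
Total: 3 components.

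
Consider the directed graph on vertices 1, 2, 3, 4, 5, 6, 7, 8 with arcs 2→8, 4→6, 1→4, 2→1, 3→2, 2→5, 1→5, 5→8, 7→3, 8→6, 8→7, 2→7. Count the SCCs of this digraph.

3

{1, 2, 3, 5, 7, 8} are all mutually reachable — one SCC of size 6.
{6} is an SCC by itself.
{4} is an SCC by itself.
That gives 3 strongly connected components.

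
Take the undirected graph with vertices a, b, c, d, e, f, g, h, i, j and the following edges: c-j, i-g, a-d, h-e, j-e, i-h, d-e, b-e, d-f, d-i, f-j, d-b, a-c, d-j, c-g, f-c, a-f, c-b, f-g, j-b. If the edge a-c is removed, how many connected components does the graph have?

a and c are still connected via a-f-c, so the component count stays at 1.

1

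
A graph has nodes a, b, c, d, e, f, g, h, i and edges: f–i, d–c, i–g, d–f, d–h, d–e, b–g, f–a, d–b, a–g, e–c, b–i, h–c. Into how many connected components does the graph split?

1

Starting from a we can reach a, b, c, d, e, f, g, h, i. That is one component of size 9.
Total: 1 component.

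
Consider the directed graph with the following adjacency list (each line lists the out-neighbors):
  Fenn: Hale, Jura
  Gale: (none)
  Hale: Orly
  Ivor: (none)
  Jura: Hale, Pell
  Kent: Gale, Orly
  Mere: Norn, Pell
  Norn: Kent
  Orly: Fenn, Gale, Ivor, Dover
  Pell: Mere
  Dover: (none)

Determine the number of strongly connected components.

4

{Fenn, Hale, Jura, Kent, Mere, Norn, Orly, Pell} are all mutually reachable — one SCC of size 8.
{Gale} is an SCC by itself.
{Dover} is an SCC by itself.
{Ivor} is an SCC by itself.
That gives 4 strongly connected components.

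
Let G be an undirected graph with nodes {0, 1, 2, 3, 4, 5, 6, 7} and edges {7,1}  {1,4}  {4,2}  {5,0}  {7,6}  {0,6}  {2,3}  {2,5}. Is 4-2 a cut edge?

After removing 4-2, the path 4-1-7-6-0-5-2 still connects them, so the edge is not a bridge.

No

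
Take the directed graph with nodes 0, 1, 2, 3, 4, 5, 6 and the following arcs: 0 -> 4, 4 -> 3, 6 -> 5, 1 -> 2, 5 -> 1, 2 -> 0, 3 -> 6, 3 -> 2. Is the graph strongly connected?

From 2 we can reach every vertex (0, 1, 2, 3, 4, 5, 6), and every vertex can reach 2 (0, 1, 2, 3, 4, 5, 6). So the whole graph is one strongly connected component.

Yes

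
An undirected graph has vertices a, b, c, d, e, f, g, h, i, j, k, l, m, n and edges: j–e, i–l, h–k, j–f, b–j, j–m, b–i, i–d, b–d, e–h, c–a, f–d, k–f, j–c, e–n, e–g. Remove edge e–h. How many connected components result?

1

e and h are still connected via e-j-f-k-h, so the component count stays at 1.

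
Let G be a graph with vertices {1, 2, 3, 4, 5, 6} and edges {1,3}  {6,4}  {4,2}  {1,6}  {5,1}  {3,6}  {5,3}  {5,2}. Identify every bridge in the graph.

The edges on the cycle 1-3-6-1 are not bridges since each lies on that cycle.
Every edge lies on some cycle, so there are no bridges.

none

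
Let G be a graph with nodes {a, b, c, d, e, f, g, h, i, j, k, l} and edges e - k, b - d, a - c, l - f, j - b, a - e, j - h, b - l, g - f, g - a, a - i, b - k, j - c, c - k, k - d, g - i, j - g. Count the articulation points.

Removing j increases the component count from 1 to 2, so j is a cut vertex.
By contrast removing i leaves 1 component; it is not a cut vertex. No other vertex is a cut vertex either.

1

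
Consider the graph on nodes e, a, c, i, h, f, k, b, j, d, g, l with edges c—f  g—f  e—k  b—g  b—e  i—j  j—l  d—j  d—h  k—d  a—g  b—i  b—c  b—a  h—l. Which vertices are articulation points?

Removing b increases the component count from 1 to 2, so b is a cut vertex.
By contrast removing a leaves 1 component; it is not a cut vertex. No other vertex is a cut vertex either.

b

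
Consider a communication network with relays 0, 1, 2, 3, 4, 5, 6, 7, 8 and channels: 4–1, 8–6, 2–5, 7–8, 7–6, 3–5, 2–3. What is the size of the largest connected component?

3

0 is isolated — a component by itself.
Starting from 1 we can reach 1, 4. That is one component of size 2.
Starting from 6 we can reach 6, 7, 8. That is one component of size 3.
Starting from 2 we can reach 2, 3, 5. That is one component of size 3.
The largest has 3 vertices.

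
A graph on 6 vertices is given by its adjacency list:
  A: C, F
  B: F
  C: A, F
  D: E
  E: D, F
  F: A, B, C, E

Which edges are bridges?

The edges on the cycle F-C-A-F are not bridges since each lies on that cycle.
But removing E-D disconnects E from D; removing F-B disconnects F from B; removing F-E disconnects F from E — these are bridges.

B-F, D-E, E-F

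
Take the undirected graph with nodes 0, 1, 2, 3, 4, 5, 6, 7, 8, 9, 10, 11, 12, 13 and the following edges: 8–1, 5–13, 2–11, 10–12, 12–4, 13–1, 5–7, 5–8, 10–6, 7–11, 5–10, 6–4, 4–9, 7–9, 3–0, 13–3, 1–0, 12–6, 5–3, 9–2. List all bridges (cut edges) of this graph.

none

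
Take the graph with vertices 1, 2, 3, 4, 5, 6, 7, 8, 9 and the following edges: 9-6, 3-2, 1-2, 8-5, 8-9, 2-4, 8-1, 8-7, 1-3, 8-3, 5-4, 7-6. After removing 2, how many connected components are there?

1

With 2 gone, the remaining components are: {1, 3, 4, 5, 6, 7, 8, 9}.
That is 1 component.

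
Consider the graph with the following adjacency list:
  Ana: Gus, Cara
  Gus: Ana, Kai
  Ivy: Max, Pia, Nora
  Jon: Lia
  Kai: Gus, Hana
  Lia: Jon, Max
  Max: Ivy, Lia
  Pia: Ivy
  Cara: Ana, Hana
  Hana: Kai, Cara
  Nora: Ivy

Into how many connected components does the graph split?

Starting from Ana we can reach Ana, Gus, Kai, Cara, Hana. That is one component of size 5.
Starting from Ivy we can reach Ivy, Jon, Lia, Max, Pia, Nora. That is one component of size 6.
Total: 2 components.

2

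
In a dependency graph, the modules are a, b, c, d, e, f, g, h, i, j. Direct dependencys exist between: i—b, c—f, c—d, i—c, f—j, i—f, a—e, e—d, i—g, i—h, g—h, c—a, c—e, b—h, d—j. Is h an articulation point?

Deleting h leaves 1 component (was 1) (its neighbors b, g, i remain connected to each other), so h is not a cut vertex.

No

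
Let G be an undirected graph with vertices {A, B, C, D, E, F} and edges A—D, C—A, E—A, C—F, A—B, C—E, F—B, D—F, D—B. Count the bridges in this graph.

The edges on the cycle C-E-A-D-F-C are not bridges since each lies on that cycle.
Every edge lies on some cycle, so there are no bridges.

0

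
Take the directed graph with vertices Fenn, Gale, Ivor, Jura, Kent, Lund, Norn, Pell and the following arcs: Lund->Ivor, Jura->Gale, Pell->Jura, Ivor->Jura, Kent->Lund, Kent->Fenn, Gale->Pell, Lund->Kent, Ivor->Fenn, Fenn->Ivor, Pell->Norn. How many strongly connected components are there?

{Gale, Jura, Pell} are all mutually reachable — one SCC of size 3.
{Fenn, Ivor} are all mutually reachable — one SCC of size 2.
{Kent, Lund} are all mutually reachable — one SCC of size 2.
{Norn} is an SCC by itself.
That gives 4 strongly connected components.

4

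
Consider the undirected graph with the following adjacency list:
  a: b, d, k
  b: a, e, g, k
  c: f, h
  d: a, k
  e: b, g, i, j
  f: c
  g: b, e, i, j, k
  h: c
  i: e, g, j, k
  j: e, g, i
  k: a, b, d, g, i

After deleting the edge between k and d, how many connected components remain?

2

k and d are still connected via k-a-d, so the component count stays at 2.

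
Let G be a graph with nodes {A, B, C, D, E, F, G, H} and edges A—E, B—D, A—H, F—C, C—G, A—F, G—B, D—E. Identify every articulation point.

Removing A increases the component count from 1 to 2, so A is a cut vertex.
By contrast removing H leaves 1 component; it is not a cut vertex. No other vertex is a cut vertex either.

A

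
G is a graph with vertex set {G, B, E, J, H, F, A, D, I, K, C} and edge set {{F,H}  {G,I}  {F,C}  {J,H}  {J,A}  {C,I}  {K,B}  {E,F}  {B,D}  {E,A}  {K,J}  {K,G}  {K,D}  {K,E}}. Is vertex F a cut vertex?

No

Deleting F leaves 1 component (was 1) (its neighbors C, E, H remain connected to each other), so F is not a cut vertex.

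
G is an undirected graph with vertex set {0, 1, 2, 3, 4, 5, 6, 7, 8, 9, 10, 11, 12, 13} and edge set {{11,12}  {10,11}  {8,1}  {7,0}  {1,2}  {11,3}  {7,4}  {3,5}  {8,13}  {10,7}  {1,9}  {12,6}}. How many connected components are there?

Starting from 1 we can reach 1, 2, 8, 9, 13. That is one component of size 5.
Starting from 0 we can reach 0, 3, 4, 5, 6, 7, 10, 11, 12. That is one component of size 9.
Total: 2 components.

2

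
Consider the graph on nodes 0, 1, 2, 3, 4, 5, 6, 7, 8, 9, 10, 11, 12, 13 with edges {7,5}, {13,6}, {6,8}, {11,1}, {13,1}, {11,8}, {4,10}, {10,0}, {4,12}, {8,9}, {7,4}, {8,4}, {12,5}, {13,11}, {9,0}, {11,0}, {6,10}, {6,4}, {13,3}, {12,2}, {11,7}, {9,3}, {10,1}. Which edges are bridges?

The edges on the cycle 13-11-7-4-6-13 are not bridges since each lies on that cycle.
But removing 2 - 12 disconnects 2 from 12 — this is a bridge.

12-2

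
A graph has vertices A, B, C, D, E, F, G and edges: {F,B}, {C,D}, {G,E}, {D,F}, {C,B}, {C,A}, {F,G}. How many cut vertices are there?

3

Removing C increases the component count from 1 to 2, so C is a cut vertex.
Removing F increases the component count from 1 to 2, so F is a cut vertex.
Removing G increases the component count from 1 to 2, so G is a cut vertex.
By contrast removing E leaves 1 component; it is not a cut vertex. No other vertex is a cut vertex either.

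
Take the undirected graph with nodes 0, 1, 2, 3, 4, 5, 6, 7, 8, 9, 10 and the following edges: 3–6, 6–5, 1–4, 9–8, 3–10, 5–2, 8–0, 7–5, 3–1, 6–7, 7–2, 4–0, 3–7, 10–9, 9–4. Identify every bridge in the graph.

The edges on the cycle 3-6-5-2-7-3 are not bridges since each lies on that cycle.
Every edge lies on some cycle, so there are no bridges.

none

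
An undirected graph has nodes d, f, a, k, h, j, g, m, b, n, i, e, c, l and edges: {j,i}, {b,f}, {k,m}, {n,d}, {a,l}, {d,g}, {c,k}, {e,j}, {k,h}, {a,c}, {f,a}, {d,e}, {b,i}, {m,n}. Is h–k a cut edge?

Removing h–k leaves no path between h and k: the component count goes from 1 to 2. So it is a bridge.

Yes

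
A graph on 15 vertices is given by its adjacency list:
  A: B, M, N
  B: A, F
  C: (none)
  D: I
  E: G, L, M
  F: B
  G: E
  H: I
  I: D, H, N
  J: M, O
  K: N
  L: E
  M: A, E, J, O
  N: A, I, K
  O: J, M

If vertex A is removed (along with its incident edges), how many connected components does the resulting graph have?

4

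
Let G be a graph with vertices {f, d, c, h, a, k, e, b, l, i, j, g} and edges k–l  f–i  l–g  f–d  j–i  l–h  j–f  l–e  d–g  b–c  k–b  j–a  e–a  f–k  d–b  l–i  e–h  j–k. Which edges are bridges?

The edges on the cycle l-e-h-l are not bridges since each lies on that cycle.
But removing c–b disconnects c from b — this is a bridge.

b-c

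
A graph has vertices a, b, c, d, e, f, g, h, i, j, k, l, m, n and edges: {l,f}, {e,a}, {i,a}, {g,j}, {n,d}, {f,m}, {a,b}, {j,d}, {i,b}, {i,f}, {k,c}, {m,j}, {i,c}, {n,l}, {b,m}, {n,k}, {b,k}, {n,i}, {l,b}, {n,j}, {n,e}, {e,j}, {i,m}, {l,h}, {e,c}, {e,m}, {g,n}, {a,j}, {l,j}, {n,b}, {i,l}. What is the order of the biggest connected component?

Starting from a we can reach a, b, c, d, e, f, g, h, i, j, k, l, m, n. That is one component of size 14.
The largest has 14 vertices.

14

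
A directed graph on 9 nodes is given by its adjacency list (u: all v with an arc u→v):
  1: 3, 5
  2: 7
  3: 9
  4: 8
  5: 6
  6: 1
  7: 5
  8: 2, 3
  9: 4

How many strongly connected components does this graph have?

{1, 2, 3, 4, 5, 6, 7, 8, 9} are all mutually reachable — one SCC of size 9.
That gives 1 strongly connected component.

1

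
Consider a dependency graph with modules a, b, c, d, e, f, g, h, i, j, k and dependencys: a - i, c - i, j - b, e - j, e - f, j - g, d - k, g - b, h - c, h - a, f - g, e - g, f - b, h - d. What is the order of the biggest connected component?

6

Starting from b we can reach b, e, f, g, j. That is one component of size 5.
Starting from a we can reach a, c, d, h, i, k. That is one component of size 6.
The largest has 6 vertices.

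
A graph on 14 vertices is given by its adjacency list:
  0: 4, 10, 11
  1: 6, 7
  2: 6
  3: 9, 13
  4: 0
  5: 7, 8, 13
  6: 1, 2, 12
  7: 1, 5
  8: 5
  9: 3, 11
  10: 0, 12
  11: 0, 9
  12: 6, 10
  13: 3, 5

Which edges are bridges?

0-4, 2-6, 5-8

The edges on the cycle 9-3-13-5-7-1-6-12-10-0-11-9 are not bridges since each lies on that cycle.
But removing 0-4 disconnects 0 from 4; removing 2-6 disconnects 2 from 6; removing 5-8 disconnects 5 from 8 — these are bridges.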